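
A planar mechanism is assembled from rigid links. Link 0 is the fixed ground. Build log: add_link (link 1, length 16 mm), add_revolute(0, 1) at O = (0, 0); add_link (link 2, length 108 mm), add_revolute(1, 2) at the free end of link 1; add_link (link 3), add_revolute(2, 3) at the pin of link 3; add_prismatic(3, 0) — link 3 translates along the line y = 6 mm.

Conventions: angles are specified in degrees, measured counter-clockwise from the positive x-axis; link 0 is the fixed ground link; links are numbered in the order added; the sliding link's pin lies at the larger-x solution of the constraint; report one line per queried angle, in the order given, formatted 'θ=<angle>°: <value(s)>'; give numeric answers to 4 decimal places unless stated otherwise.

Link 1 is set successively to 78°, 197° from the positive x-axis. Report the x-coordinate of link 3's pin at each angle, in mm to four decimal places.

geometry: r = 16 mm, L = 108 mm, e = 6 mm
θ=78°: crank pin P = (r cos θ, r sin θ) = (3.326587, 15.650362)
θ=78°: h = r sin θ − e = 15.650362 − 6 = 9.650362
θ=78°: x = r cos θ + √(L² − h²) = 3.326587 + 107.567981 = 110.894568
θ=197°: crank pin P = (r cos θ, r sin θ) = (-15.300876, -4.677947)
θ=197°: h = r sin θ − e = -4.677947 − 6 = -10.677947
θ=197°: x = r cos θ + √(L² − h²) = -15.300876 + 107.470840 = 92.169964

θ=78°: 110.8946
θ=197°: 92.1700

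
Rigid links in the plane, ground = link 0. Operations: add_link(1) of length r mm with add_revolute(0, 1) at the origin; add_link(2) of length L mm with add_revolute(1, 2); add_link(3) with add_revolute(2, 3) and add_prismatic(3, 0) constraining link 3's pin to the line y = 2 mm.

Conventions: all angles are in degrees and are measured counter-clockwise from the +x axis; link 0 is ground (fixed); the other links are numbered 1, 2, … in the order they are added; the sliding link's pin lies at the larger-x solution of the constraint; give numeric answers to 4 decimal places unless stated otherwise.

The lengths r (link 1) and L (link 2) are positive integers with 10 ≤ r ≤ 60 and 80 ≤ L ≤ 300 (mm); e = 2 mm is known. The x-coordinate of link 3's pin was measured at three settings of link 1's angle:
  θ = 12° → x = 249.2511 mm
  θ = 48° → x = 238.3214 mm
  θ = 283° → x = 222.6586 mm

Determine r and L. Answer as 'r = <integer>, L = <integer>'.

constraint per measurement: (x − r cos θ)² + (r sin θ − e)² = L²
subtracting the θ₁ and θ₂ equations cancels the r² and L² terms:
r = (x₁² − x₂²) / (2[(x₁cos θ₁ + e sin θ₁) − (x₂cos θ₂ + e sin θ₂)]) = 32.0001 → r = 32
L² = (x₁ − r cos θ₁)² + (r sin θ₁ − e)² = 47524.0188 → L = 218.0000 → L = 218
check at θ₃=283°: x = 222.6586 (printed 222.6586) ✓

r = 32, L = 218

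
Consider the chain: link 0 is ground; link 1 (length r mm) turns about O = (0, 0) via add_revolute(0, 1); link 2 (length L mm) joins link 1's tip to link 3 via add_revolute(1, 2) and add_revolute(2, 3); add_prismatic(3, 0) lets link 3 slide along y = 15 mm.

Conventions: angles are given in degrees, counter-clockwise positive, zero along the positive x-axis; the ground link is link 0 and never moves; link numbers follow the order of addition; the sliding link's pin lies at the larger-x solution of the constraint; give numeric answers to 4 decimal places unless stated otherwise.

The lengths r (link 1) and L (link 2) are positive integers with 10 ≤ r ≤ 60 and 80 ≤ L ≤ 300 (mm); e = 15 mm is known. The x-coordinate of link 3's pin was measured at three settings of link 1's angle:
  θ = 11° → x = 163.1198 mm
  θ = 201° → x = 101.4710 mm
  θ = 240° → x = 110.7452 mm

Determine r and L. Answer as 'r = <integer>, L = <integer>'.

constraint per measurement: (x − r cos θ)² + (r sin θ − e)² = L²
subtracting the θ₁ and θ₂ equations cancels the r² and L² terms:
r = (x₁² − x₂²) / (2[(x₁cos θ₁ + e sin θ₁) − (x₂cos θ₂ + e sin θ₂)]) = 31.0000 → r = 31
L² = (x₁ − r cos θ₁)² + (r sin θ₁ − e)² = 17689.0013 → L = 133.0000 → L = 133
check at θ₃=240°: x = 110.7452 (printed 110.7452) ✓

r = 31, L = 133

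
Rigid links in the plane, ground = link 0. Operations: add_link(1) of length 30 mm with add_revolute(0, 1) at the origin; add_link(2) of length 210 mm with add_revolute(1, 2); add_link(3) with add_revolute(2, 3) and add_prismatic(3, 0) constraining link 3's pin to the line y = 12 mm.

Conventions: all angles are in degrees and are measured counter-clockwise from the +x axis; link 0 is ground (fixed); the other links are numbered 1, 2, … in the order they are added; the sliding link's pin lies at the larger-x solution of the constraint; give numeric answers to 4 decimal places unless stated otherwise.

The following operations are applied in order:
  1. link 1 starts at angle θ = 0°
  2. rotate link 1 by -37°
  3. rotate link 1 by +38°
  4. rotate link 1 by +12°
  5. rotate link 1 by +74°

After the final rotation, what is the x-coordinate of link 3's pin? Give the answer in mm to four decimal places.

geometry: r = 30 mm, L = 210 mm, e = 12 mm; θ starts at 0°
rotate link 1 by -37°: θ ← 0° -37° = -37°
rotate link 1 by +38°: θ ← -37° +38° = 1°
rotate link 1 by +12°: θ ← 1° +12° = 13°
rotate link 1 by +74°: θ ← 13° +74° = 87°
crank pin P = (r cos θ, r sin θ) = (1.570079, 29.958886)
h = r sin θ − e = 29.958886 − 12 = 17.958886
x = r cos θ + √(L² − h²) = 1.570079 + 209.230682 = 210.800761

210.8008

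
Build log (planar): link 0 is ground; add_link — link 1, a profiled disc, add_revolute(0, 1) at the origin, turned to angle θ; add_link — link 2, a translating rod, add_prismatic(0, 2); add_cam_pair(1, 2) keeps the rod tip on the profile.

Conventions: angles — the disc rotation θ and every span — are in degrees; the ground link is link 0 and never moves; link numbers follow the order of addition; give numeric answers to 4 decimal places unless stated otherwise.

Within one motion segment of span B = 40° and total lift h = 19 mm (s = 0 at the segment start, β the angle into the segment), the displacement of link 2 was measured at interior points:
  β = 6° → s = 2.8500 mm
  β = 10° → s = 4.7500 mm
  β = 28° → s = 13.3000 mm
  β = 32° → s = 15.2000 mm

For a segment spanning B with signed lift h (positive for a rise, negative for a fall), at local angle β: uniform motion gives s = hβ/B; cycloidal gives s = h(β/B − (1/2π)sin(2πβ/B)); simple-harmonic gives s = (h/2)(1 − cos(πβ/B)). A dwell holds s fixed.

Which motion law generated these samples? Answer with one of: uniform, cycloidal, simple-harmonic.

candidates at β/B = r: uniform s = h·r (linear in β); cycloidal s = h·(r − sin(2πr)/(2π)); simple-harmonic s = (h/2)(1 − cos(πr))
β=6°: printed 2.8500 | uniform 2.8500, cycloidal 0.4036, simple-harmonic 1.0354
β=10°: printed 4.7500 | uniform 4.7500, cycloidal 1.7261, simple-harmonic 2.7825
β=28°: printed 13.3000 | uniform 13.3000, cycloidal 16.1759, simple-harmonic 15.0840
β=32°: printed 15.2000 | uniform 15.2000, cycloidal 18.0759, simple-harmonic 17.1857
only one law matches every sample → uniform

uniform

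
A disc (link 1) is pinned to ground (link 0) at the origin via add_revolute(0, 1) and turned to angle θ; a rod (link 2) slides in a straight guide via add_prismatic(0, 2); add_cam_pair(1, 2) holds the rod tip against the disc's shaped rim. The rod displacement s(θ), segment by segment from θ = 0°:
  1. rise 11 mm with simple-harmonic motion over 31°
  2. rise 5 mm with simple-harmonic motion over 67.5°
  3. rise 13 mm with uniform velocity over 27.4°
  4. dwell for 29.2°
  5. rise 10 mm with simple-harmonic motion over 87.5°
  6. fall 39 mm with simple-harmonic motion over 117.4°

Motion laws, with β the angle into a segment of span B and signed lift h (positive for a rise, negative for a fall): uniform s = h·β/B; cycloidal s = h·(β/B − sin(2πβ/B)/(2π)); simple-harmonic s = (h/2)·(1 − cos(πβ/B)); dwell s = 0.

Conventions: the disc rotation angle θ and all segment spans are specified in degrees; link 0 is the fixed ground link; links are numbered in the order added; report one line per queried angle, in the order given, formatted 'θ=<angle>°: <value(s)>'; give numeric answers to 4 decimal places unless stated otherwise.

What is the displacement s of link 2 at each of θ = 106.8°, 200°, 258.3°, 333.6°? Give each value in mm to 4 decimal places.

segment 1 (0° to 31°, simple-harmonic, h = 11) is passed completely: s = 0.0000 + (11) = 11.0000
segment 2 (31° to 98.5°, simple-harmonic, h = 5) is passed completely: s = 11.0000 + (5) = 16.0000
θ = 106.8° falls in segment 3 (98.5° to 125.9°, uniform, h = 13): β = 106.8 − 98.5 = 8.3°, B = 27.4°; Δs = 13·8.3/27.4 = 3.9380; s = 16.0000 + 3.9380 = 19.9380
segment 3 (98.5° to 125.9°, uniform, h = 13) is passed completely: s = 16.0000 + (13) = 29.0000
segment 4 (125.9° to 155.1°, dwell): s unchanged at 29.0000
θ = 200° falls in segment 5 (155.1° to 242.6°, simple-harmonic, h = 10): β = 200 − 155.1 = 44.9°, B = 87.5°; Δs = 10/2·(1 − cos(π·0.5131)) = 5.2064; s = 29.0000 + 5.2064 = 34.2064
segment 5 (155.1° to 242.6°, simple-harmonic, h = 10) is passed completely: s = 29.0000 + (10) = 39.0000
θ = 258.3° falls in segment 6 (242.6° to 360°, simple-harmonic, h = -39): β = 258.3 − 242.6 = 15.7°, B = 117.4°; Δs = -39/2·(1 − cos(π·0.1337)) = -1.6958; s = 39.0000 − 1.6958 = 37.3042
θ = 333.6° falls in segment 6 (242.6° to 360°, simple-harmonic, h = -39): β = 333.6 − 242.6 = 91°, B = 117.4°; Δs = -39/2·(1 − cos(π·0.7751)) = -34.3330; s = 39.0000 − 34.3330 = 4.6670

θ=106.8°: 19.9380
θ=200°: 34.2064
θ=258.3°: 37.3042
θ=333.6°: 4.6670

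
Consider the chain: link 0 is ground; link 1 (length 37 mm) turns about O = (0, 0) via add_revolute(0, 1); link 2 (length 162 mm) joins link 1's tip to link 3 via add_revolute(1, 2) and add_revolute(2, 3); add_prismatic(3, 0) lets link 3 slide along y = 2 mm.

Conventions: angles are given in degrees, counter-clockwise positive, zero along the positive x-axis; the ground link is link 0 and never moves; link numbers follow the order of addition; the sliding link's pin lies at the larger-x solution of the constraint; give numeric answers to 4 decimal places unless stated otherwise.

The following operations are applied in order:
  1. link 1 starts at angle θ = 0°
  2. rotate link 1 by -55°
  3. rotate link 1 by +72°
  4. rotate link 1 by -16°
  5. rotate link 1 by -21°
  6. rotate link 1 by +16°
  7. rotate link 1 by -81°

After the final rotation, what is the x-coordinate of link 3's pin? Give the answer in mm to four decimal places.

geometry: r = 37 mm, L = 162 mm, e = 2 mm; θ starts at 0°
rotate link 1 by -55°: θ ← 0° -55° = -55°
rotate link 1 by +72°: θ ← -55° +72° = 17°
rotate link 1 by -16°: θ ← 17° -16° = 1°
rotate link 1 by -21°: θ ← 1° -21° = -20°
rotate link 1 by +16°: θ ← -20° +16° = -4°
rotate link 1 by -81°: θ ← -4° -81° = -85°
crank pin P = (r cos θ, r sin θ) = (3.224762, -36.859204)
h = r sin θ − e = -36.859204 − 2 = -38.859204
x = r cos θ + √(L² − h²) = 3.224762 + 157.270348 = 160.495110

160.4951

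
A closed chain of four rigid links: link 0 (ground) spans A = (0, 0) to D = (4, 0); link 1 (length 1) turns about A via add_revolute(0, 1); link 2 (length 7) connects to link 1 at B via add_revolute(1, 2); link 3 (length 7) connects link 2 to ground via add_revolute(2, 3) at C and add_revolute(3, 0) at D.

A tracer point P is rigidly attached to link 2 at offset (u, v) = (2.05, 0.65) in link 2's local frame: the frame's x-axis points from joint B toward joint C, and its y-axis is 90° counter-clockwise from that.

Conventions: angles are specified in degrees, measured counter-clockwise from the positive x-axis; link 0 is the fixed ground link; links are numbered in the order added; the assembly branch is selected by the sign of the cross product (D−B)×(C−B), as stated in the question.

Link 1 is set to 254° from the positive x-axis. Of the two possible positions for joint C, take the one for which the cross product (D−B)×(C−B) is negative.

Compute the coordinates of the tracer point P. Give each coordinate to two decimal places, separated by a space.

A=(0,0), D=(4.00,0)
B = A + 1.00·(cos254°, sin254°) = (-0.2756, -0.9613)
|BD| = 4.3824
circle(B,7.00) ∩ circle(D,7.00): a=2.1912, h=6.6482
  candidates: C₊=(0.4039,6.0057) cross=29.135; C₋=(3.3205,-6.9669) cross=-29.135
  branch - wants cross < 0 → take C=(3.3205,-6.9669) (cross=-29.135)
ex = (C−B)/|BC| = (0.5137,-0.8580); ey = (0.8580,0.5137)
P = B + 2.05·ex + 0.65·ey = (1.3352,-2.3861)

1.34 -2.39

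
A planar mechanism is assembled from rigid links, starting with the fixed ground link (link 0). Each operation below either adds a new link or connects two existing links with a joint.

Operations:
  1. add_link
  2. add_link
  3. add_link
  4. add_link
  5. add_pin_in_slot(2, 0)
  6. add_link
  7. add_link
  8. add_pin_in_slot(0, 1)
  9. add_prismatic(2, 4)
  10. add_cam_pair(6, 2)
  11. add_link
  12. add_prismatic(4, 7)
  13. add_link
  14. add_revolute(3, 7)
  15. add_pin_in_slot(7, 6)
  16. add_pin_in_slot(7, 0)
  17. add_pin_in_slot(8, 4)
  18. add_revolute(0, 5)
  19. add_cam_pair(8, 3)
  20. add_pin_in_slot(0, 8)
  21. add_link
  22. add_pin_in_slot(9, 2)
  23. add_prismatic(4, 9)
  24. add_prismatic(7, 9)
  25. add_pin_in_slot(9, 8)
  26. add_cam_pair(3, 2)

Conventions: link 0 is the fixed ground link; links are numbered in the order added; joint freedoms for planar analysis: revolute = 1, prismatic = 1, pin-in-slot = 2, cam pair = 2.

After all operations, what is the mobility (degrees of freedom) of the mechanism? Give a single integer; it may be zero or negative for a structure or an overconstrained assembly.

link 0 = ground. State L|J1|J2 = 1|0|0
+link1  2|0|0
+link2  3|0|0
+link3  4|0|0
+link4  5|0|0
PS(2,0) f=2→J2  5|0|1
+link5  6|0|1
+link6  7|0|1
PS(0,1) f=2→J2  7|0|2
P(2,4) f=1→J1  7|1|2
C(6,2) f=2→J2  7|1|3
+link7  8|1|3
P(4,7) f=1→J1  8|2|3
+link8  9|2|3
R(3,7) f=1→J1  9|3|3
PS(7,6) f=2→J2  9|3|4
PS(7,0) f=2→J2  9|3|5
PS(8,4) f=2→J2  9|3|6
R(0,5) f=1→J1  9|4|6
C(8,3) f=2→J2  9|4|7
PS(0,8) f=2→J2  9|4|8
+link9  10|4|8
PS(9,2) f=2→J2  10|4|9
P(4,9) f=1→J1  10|5|9
P(7,9) f=1→J1  10|6|9
PS(9,8) f=2→J2  10|6|10
C(3,2) f=2→J2  10|6|11
M = 3(10−1)−2·6−11 = 27−12−11 = 4

M = 4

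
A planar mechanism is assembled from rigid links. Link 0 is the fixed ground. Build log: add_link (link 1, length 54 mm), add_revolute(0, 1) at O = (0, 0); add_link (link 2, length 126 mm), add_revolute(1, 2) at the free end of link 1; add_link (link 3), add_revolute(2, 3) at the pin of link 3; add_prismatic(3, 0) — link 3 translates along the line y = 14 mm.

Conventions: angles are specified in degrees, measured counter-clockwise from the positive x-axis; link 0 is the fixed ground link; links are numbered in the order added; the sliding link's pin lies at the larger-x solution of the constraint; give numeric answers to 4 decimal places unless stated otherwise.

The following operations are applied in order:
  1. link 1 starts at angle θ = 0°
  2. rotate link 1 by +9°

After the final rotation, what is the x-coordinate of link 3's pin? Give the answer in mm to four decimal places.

geometry: r = 54 mm, L = 126 mm, e = 14 mm; θ starts at 0°
rotate link 1 by +9°: θ ← 0° +9° = 9°
crank pin P = (r cos θ, r sin θ) = (53.335170, 8.447461)
h = r sin θ − e = 8.447461 − 14 = -5.552539
x = r cos θ + √(L² − h²) = 53.335170 + 125.877597 = 179.212767

179.2128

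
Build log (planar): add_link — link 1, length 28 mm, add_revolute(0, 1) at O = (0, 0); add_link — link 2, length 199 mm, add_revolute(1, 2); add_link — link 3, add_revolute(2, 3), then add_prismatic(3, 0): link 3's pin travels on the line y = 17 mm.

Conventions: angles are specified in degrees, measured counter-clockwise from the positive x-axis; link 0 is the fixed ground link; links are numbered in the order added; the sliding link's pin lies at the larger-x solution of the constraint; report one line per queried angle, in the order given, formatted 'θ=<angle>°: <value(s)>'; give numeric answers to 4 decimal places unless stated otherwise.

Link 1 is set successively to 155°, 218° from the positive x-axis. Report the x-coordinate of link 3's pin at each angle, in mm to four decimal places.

geometry: r = 28 mm, L = 199 mm, e = 17 mm
θ=155°: crank pin P = (r cos θ, r sin θ) = (-25.376618, 11.833311)
θ=155°: h = r sin θ − e = 11.833311 − 17 = -5.166689
θ=155°: x = r cos θ + √(L² − h²) = -25.376618 + 198.932917 = 173.556299
θ=218°: crank pin P = (r cos θ, r sin θ) = (-22.064301, -17.238521)
θ=218°: h = r sin θ − e = -17.238521 − 17 = -34.238521
θ=218°: x = r cos θ + √(L² − h²) = -22.064301 + 196.032456 = 173.968155

θ=155°: 173.5563
θ=218°: 173.9682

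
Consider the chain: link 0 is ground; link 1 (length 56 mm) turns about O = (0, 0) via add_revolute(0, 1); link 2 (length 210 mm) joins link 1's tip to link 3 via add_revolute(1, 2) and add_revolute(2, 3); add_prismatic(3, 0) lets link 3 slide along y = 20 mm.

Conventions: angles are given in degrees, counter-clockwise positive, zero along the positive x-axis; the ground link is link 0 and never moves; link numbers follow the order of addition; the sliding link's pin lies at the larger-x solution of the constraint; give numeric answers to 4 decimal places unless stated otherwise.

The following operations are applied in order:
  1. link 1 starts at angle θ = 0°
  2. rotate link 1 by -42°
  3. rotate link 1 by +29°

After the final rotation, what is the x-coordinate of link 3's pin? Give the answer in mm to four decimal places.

geometry: r = 56 mm, L = 210 mm, e = 20 mm; θ starts at 0°
rotate link 1 by -42°: θ ← 0° -42° = -42°
rotate link 1 by +29°: θ ← -42° +29° = -13°
crank pin P = (r cos θ, r sin θ) = (54.564724, -12.597259)
h = r sin θ − e = -12.597259 − 20 = -32.597259
x = r cos θ + √(L² − h²) = 54.564724 + 207.454618 = 262.019342

262.0193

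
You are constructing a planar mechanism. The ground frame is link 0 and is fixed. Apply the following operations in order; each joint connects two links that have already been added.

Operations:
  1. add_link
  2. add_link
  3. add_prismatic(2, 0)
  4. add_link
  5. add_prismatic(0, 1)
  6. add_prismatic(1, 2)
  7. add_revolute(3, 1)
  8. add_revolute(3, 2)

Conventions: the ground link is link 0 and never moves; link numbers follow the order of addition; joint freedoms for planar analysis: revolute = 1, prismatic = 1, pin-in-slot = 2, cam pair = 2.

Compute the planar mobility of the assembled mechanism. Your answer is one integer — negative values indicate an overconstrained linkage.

ground; <1,0,0>
#1 <2,0,0>
#2 <3,0,0>
P:2↔0 J1 <3,1,0>
#3 <4,1,0>
P:0↔1 J1 <4,2,0>
P:1↔2 J1 <4,3,0>
R:3↔1 J1 <4,4,0>
R:3↔2 J1 <4,5,0>
3×3 − 2×5 − 1×0 = -1

M = -1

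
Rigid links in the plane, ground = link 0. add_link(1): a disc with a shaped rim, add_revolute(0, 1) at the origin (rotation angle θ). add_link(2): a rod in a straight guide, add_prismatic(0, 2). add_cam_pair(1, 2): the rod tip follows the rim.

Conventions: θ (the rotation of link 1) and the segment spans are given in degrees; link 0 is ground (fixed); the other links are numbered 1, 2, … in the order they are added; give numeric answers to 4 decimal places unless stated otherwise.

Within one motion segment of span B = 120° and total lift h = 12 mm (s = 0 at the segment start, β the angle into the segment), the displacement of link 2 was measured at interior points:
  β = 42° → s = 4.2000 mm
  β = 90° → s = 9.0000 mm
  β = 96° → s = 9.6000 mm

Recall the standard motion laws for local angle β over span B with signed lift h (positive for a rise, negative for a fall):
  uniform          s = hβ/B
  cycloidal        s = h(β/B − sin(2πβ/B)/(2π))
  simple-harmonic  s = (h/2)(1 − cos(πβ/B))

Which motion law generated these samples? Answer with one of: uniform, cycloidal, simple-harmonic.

candidates at β/B = r: uniform s = h·r (linear in β); cycloidal s = h·(r − sin(2πr)/(2π)); simple-harmonic s = (h/2)(1 − cos(πr))
β=42°: printed 4.2000 | uniform 4.2000, cycloidal 2.6549, simple-harmonic 3.2761
β=90°: printed 9.0000 | uniform 9.0000, cycloidal 10.9099, simple-harmonic 10.2426
β=96°: printed 9.6000 | uniform 9.6000, cycloidal 11.4164, simple-harmonic 10.8541
only one law matches every sample → uniform

uniform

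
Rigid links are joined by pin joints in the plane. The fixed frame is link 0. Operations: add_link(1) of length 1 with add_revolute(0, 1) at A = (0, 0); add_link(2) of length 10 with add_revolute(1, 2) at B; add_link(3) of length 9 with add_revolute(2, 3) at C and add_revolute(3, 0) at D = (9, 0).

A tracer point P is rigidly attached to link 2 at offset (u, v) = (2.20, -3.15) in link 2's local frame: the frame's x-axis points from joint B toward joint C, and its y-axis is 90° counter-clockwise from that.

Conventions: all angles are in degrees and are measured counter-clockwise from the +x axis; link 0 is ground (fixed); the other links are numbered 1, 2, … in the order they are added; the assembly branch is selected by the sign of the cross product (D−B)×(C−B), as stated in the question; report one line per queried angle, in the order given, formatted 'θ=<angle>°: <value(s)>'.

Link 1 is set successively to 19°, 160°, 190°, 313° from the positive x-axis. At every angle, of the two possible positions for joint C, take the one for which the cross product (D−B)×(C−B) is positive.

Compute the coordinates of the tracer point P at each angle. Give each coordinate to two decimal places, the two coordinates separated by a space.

A=(0,0), D=(9.00,0)
θ=19°: B = A + 1.00·(cos19°, sin19°) = (0.9455, 0.3256)
θ=19°: |BD| = 8.0611
θ=19°: circle(B,10.00) ∩ circle(D,9.00): a=5.2090, h=8.5362
θ=19°:   candidates: C₊=(6.4951,8.6444) cross=68.810; C₋=(5.8055,-8.4140) cross=-68.810
θ=19°:   branch + wants cross > 0 → take C=(6.4951,8.6444) (cross=68.810)
θ=19°: ex = (C−B)/|BC| = (0.5550,0.8319); ey = (-0.8319,0.5550)
θ=19°: P = B + 2.20·ex + -3.15·ey = (4.7868,0.4076)
θ=160°: B = A + 1.00·(cos160°, sin160°) = (-0.9397, 0.3420)
θ=160°: |BD| = 9.9456
θ=160°: circle(B,10.00) ∩ circle(D,9.00): a=5.9280, h=8.0535
θ=160°:   candidates: C₊=(5.2617,8.1869) cross=80.097; C₋=(4.7078,-7.9106) cross=-80.097
θ=160°:   branch + wants cross > 0 → take C=(5.2617,8.1869) (cross=80.097)
θ=160°: ex = (C−B)/|BC| = (0.6201,0.7845); ey = (-0.7845,0.6201)
θ=160°: P = B + 2.20·ex + -3.15·ey = (2.8958,0.1144)
θ=190°: B = A + 1.00·(cos190°, sin190°) = (-0.9848, -0.1736)
θ=190°: |BD| = 9.9863
θ=190°: circle(B,10.00) ∩ circle(D,9.00): a=5.9445, h=8.0414
θ=190°:   candidates: C₊=(4.8189,7.9699) cross=80.304; C₋=(5.0986,-8.1104) cross=-80.304
θ=190°:   branch + wants cross > 0 → take C=(4.8189,7.9699) (cross=80.304)
θ=190°: ex = (C−B)/|BC| = (0.5804,0.8144); ey = (-0.8144,0.5804)
θ=190°: P = B + 2.20·ex + -3.15·ey = (2.8572,-0.2103)
θ=313°: B = A + 1.00·(cos313°, sin313°) = (0.6820, -0.7314)
θ=313°: |BD| = 8.3501
θ=313°: circle(B,10.00) ∩ circle(D,9.00): a=5.3128, h=8.4720
θ=313°:   candidates: C₊=(5.2323,8.1734) cross=70.742; C₋=(6.7164,-8.7055) cross=-70.742
θ=313°:   branch + wants cross > 0 → take C=(5.2323,8.1734) (cross=70.742)
θ=313°: ex = (C−B)/|BC| = (0.4550,0.8905); ey = (-0.8905,0.4550)
θ=313°: P = B + 2.20·ex + -3.15·ey = (4.4881,-0.2057)

θ=19°: 4.79 0.41
θ=160°: 2.90 0.11
θ=190°: 2.86 -0.21
θ=313°: 4.49 -0.21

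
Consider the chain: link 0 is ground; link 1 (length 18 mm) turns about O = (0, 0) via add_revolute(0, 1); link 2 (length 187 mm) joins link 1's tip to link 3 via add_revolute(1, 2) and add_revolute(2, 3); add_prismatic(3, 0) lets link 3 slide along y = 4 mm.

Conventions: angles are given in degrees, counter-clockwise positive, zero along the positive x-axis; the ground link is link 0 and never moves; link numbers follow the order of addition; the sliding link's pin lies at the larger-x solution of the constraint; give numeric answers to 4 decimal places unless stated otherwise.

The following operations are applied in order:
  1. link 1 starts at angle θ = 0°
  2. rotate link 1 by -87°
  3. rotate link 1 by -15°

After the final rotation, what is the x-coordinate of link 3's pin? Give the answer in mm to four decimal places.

geometry: r = 18 mm, L = 187 mm, e = 4 mm; θ starts at 0°
rotate link 1 by -87°: θ ← 0° -87° = -87°
rotate link 1 by -15°: θ ← -87° -15° = -102°
crank pin P = (r cos θ, r sin θ) = (-3.742410, -17.606657)
h = r sin θ − e = -17.606657 − 4 = -21.606657
x = r cos θ + √(L² − h²) = -3.742410 + 185.747550 = 182.005140

182.0051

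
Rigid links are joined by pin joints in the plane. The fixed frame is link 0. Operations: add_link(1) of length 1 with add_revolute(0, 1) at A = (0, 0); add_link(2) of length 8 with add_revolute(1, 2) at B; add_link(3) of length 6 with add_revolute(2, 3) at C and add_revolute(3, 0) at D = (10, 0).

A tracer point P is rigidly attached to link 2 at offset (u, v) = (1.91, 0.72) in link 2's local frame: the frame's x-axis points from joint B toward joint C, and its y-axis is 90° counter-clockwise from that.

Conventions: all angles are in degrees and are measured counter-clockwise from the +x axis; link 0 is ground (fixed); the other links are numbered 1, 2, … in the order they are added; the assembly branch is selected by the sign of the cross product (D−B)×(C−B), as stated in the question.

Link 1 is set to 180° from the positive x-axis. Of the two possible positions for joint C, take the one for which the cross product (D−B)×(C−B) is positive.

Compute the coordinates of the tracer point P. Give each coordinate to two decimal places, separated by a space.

A=(0,0), D=(10.00,0)
B = A + 1.00·(cos180°, sin180°) = (-1.0000, 0.0000)
|BD| = 11.0000
circle(B,8.00) ∩ circle(D,6.00): a=6.7727, h=4.2580
  candidates: C₊=(5.7727,4.2580) cross=46.837; C₋=(5.7727,-4.2580) cross=-46.837
  branch + wants cross > 0 → take C=(5.7727,4.2580) (cross=46.837)
ex = (C−B)/|BC| = (0.8466,0.5322); ey = (-0.5322,0.8466)
P = B + 1.91·ex + 0.72·ey = (0.2338,1.6261)

0.23 1.63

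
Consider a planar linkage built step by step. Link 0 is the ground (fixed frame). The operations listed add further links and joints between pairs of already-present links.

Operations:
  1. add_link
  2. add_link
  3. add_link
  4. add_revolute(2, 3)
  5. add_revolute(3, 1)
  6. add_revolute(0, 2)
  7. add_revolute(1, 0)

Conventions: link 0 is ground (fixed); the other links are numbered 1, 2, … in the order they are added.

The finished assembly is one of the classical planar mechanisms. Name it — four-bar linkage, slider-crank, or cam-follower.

links: 4 (incl. ground); joints: 4 revolute, 0 prismatic, 0 higher (cam) pair, forming one closed loop
4 links in a single 4R loop → four-bar linkage

four-bar linkage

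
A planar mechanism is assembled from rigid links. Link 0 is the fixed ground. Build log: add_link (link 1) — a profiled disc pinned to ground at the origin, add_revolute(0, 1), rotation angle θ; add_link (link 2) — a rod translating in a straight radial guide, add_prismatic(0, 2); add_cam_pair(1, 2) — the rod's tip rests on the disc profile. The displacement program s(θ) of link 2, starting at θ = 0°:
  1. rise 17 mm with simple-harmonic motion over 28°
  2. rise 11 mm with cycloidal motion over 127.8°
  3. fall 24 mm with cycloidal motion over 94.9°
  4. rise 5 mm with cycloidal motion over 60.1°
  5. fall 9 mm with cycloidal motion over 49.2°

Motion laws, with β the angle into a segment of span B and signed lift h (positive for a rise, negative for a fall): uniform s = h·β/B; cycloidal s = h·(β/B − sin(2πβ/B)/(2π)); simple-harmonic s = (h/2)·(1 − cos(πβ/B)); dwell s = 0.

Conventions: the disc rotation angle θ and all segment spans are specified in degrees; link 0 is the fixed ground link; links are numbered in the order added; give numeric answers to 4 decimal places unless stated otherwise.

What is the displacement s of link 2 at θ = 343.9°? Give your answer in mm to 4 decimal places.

seg 1 [0°–28°] simple-harmonic, h=17: full span → s += 17 → s = 17.0000
seg 2 [28°–155.8°] cycloidal, h=11: full span → s += 11 → s = 28.0000
seg 3 [155.8°–250.7°] cycloidal, h=-24: full span → s += -24 → s = 4.0000
seg 4 [250.7°–310.8°] cycloidal, h=5: full span → s += 5 → s = 9.0000
seg 5 [310.8°–360°] cycloidal, h=-9: θ=343.9° here. β=33.1, B=49.2. -9·(0.6728 − sin(2π·0.6728)/(2π)) = -7.3219 → s = 1.6781

1.6781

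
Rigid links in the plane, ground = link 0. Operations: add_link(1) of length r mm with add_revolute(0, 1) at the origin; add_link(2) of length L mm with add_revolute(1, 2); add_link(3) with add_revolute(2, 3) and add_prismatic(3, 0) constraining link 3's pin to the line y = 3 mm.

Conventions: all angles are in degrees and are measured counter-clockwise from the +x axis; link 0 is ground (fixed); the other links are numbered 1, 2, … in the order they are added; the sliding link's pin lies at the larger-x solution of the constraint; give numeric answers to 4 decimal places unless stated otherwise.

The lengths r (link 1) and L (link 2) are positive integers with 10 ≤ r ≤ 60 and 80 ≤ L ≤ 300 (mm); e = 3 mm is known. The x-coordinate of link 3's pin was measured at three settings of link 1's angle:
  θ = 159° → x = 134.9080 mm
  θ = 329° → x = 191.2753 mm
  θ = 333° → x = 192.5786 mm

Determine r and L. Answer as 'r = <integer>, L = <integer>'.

constraint per measurement: (x − r cos θ)² + (r sin θ − e)² = L²
subtracting the θ₁ and θ₂ equations cancels the r² and L² terms:
r = (x₁² − x₂²) / (2[(x₁cos θ₁ + e sin θ₁) − (x₂cos θ₂ + e sin θ₂)]) = 32.0000 → r = 32
L² = (x₁ − r cos θ₁)² + (r sin θ₁ − e)² = 27224.9998 → L = 165.0000 → L = 165
check at θ₃=333°: x = 192.5786 (printed 192.5786) ✓

r = 32, L = 165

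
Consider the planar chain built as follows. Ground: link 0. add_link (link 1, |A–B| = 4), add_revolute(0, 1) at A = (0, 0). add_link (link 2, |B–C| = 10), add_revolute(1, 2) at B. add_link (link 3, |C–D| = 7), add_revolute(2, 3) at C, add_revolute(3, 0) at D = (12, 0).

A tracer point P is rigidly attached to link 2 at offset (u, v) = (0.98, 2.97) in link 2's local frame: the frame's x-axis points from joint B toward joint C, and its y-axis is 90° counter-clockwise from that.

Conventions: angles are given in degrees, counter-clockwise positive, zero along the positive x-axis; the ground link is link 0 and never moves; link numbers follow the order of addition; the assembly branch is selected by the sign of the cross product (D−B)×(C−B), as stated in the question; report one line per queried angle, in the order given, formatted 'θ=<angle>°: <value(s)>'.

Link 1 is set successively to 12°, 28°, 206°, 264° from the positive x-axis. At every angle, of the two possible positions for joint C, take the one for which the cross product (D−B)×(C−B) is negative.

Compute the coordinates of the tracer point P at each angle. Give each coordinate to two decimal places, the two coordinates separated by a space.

A=(0,0), D=(12.00,0)
θ=12°: B = A + 4.00·(cos12°, sin12°) = (3.9126, 0.8316)
θ=12°: |BD| = 8.1301
θ=12°: circle(B,10.00) ∩ circle(D,7.00): a=7.2015, h=6.9381
θ=12°:   candidates: C₊=(11.7861,6.9967) cross=56.408; C₋=(10.3666,-6.8068) cross=-56.408
θ=12°:   branch - wants cross < 0 → take C=(10.3666,-6.8068) (cross=-56.408)
θ=12°: ex = (C−B)/|BC| = (0.6454,-0.7638); ey = (0.7638,0.6454)
θ=12°: P = B + 0.98·ex + 2.97·ey = (6.8137,1.9999)
θ=28°: B = A + 4.00·(cos28°, sin28°) = (3.5318, 1.8779)
θ=28°: |BD| = 8.6739
θ=28°: circle(B,10.00) ∩ circle(D,7.00): a=7.2768, h=6.8592
θ=28°:   candidates: C₊=(12.1210,6.9990) cross=59.496; C₋=(9.1510,-6.3940) cross=-59.496
θ=28°:   branch - wants cross < 0 → take C=(9.1510,-6.3940) (cross=-59.496)
θ=28°: ex = (C−B)/|BC| = (0.5619,-0.8272); ey = (0.8272,0.5619)
θ=28°: P = B + 0.98·ex + 2.97·ey = (6.5392,2.7362)
θ=206°: B = A + 4.00·(cos206°, sin206°) = (-3.5952, -1.7535)
θ=206°: |BD| = 15.6934
θ=206°: circle(B,10.00) ∩ circle(D,7.00): a=9.4716, h=3.2076
θ=206°:   candidates: C₊=(5.4587,2.4923) cross=50.338; C₋=(6.1755,-3.8827) cross=-50.338
θ=206°:   branch - wants cross < 0 → take C=(6.1755,-3.8827) (cross=-50.338)
θ=206°: ex = (C−B)/|BC| = (0.9771,-0.2129); ey = (0.2129,0.9771)
θ=206°: P = B + 0.98·ex + 2.97·ey = (-2.0053,0.9397)
θ=264°: B = A + 4.00·(cos264°, sin264°) = (-0.4181, -3.9781)
θ=264°: |BD| = 13.0397
θ=264°: circle(B,10.00) ∩ circle(D,7.00): a=8.4754, h=5.3073
θ=264°:   candidates: C₊=(6.0342,3.6618) cross=69.205; C₋=(9.2724,-6.4467) cross=-69.205
θ=264°:   branch - wants cross < 0 → take C=(9.2724,-6.4467) (cross=-69.205)
θ=264°: ex = (C−B)/|BC| = (0.9691,-0.2469); ey = (0.2469,0.9691)
θ=264°: P = B + 0.98·ex + 2.97·ey = (1.2647,-1.3419)

θ=12°: 6.81 2.00
θ=28°: 6.54 2.74
θ=206°: -2.01 0.94
θ=264°: 1.26 -1.34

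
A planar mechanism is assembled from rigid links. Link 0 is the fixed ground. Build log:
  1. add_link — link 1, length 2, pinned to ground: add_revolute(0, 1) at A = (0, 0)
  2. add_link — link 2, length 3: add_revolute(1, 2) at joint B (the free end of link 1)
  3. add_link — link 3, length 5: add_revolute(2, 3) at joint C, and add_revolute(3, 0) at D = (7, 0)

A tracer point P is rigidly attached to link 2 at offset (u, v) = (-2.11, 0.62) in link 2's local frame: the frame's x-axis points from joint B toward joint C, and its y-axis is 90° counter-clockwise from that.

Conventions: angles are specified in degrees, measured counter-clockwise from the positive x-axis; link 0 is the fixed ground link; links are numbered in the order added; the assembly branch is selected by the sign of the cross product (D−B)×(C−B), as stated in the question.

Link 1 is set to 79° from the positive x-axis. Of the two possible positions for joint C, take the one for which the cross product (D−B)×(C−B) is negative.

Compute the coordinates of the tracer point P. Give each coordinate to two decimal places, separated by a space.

A=(0,0), D=(7.00,0)
B = A + 2.00·(cos79°, sin79°) = (0.3816, 1.9633)
|BD| = 6.9034
circle(B,3.00) ∩ circle(D,5.00): a=2.2929, h=1.9346
  candidates: C₊=(3.1300,3.1659) cross=13.355; C₋=(2.0296,-0.5435) cross=-13.355
  branch - wants cross < 0 → take C=(2.0296,-0.5435) (cross=-13.355)
ex = (C−B)/|BC| = (0.5493,-0.8356); ey = (0.8356,0.5493)
P = B + -2.11·ex + 0.62·ey = (-0.2594,4.0670)

-0.26 4.07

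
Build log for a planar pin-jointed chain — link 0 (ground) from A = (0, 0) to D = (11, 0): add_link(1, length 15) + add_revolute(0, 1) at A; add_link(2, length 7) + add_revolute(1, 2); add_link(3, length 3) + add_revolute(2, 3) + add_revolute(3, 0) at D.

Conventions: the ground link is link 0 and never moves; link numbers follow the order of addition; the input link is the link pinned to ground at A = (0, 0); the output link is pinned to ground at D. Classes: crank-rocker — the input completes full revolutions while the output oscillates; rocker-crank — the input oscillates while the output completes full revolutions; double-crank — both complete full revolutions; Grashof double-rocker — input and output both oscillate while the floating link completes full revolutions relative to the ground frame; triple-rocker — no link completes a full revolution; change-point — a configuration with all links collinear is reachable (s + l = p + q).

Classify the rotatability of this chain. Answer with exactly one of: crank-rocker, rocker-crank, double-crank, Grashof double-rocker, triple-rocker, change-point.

lengths: ground=11, input=15, coupler=7, output=3
sorted: s=3 (shortest), l=15 (longest), p+q=18
s + l = 18 vs p + q = 18
s + l = p + q → change-point (collinear configuration reachable)

change-point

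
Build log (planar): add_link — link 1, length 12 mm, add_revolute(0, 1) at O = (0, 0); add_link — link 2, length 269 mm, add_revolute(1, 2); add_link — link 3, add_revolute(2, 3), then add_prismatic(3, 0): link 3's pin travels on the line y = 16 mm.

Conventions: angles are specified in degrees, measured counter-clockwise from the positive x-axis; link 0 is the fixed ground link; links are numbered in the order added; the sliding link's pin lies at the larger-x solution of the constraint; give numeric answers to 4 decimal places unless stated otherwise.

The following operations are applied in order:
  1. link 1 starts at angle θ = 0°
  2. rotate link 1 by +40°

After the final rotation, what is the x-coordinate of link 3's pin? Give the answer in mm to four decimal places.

geometry: r = 12 mm, L = 269 mm, e = 16 mm; θ starts at 0°
rotate link 1 by +40°: θ ← 0° +40° = 40°
crank pin P = (r cos θ, r sin θ) = (9.192533, 7.713451)
h = r sin θ − e = 7.713451 − 16 = -8.286549
x = r cos θ + √(L² − h²) = 9.192533 + 268.872336 = 278.064869

278.0649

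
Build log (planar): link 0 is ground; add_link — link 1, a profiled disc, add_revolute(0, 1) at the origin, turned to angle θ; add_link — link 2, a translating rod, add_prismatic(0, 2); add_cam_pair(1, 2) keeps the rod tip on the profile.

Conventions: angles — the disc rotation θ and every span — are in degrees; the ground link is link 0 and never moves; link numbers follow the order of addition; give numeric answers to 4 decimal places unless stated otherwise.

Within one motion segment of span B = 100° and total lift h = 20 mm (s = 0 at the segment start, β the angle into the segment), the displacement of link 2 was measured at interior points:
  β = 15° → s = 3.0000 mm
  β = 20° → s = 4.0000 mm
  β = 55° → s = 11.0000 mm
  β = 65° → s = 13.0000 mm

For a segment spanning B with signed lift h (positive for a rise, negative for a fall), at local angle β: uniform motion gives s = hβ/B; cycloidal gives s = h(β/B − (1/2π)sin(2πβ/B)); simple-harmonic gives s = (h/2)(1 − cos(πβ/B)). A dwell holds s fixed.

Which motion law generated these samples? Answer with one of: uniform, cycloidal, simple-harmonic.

candidates at β/B = r: uniform s = h·r (linear in β); cycloidal s = h·(r − sin(2πr)/(2π)); simple-harmonic s = (h/2)(1 − cos(πr))
β=15°: printed 3.0000 | uniform 3.0000, cycloidal 0.4248, simple-harmonic 1.0899
β=20°: printed 4.0000 | uniform 4.0000, cycloidal 0.9727, simple-harmonic 1.9098
β=55°: printed 11.0000 | uniform 11.0000, cycloidal 11.9836, simple-harmonic 11.5643
β=65°: printed 13.0000 | uniform 13.0000, cycloidal 15.5752, simple-harmonic 14.5399
only one law matches every sample → uniform

uniform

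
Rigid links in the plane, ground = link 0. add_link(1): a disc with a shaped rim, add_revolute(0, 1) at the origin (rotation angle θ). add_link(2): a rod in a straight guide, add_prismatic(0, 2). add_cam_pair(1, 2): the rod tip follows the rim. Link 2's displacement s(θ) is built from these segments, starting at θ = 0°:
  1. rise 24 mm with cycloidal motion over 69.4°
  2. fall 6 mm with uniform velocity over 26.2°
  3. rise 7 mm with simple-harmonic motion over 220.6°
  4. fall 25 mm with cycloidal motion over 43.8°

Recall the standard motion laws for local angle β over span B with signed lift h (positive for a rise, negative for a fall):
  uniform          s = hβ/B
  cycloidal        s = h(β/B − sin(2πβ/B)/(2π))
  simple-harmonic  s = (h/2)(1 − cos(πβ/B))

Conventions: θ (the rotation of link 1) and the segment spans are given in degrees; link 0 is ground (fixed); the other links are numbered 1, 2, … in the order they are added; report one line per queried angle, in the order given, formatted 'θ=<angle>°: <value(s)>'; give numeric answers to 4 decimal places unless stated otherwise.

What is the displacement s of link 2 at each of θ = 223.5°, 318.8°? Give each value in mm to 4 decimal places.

segment 1 (0° to 69.4°, cycloidal, h = 24) is passed completely: s = 0.0000 + (24) = 24.0000
segment 2 (69.4° to 95.6°, uniform, h = -6) is passed completely: s = 24.0000 + (-6) = 18.0000
θ = 223.5° falls in segment 3 (95.6° to 316.2°, simple-harmonic, h = 7): β = 223.5 − 95.6 = 127.9°, B = 220.6°; Δs = 7/2·(1 − cos(π·0.5798)) = 4.3681; s = 18.0000 + 4.3681 = 22.3681
segment 3 (95.6° to 316.2°, simple-harmonic, h = 7) is passed completely: s = 18.0000 + (7) = 25.0000
θ = 318.8° falls in segment 4 (316.2° to 360°, cycloidal, h = -25): β = 318.8 − 316.2 = 2.6°, B = 43.8°; Δs = -25·(0.0594 − sin(2π·0.0594)/(2π)) = -0.0342; s = 25.0000 − 0.0342 = 24.9658

θ=223.5°: 22.3681
θ=318.8°: 24.9658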